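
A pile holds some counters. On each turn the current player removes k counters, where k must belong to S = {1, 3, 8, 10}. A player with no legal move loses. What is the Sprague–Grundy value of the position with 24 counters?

n :  0  1  2  3  4  5  6  7  8  9 10 11 12 13 14 15 16 17 18 19 20 21 22 23 24
G :  0  1  0  1  0  1  0  1  2  3  2  0  1  0  1  0  1  0  1  2  3  2  0  1  0

0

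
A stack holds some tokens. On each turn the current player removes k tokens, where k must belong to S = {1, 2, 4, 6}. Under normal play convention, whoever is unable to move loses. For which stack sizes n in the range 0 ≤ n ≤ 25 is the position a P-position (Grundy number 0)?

0, 3, 8, 11, 16, 19, 24

n :  0  1  2  3  4  5  6  7  8  9 10 11 12 13 14 15 16 17 18 19 20 21 22 23 24 25
G :  0  1  2  0  1  2  3  4  0  1  2  0  1  2  3  4  0  1  2  0  1  2  3  4  0  1
P-positions are exactly the n with G(n) = 0.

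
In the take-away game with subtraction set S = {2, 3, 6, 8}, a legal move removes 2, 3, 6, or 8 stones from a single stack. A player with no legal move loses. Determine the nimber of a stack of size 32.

G(0) = 0
G(1) = mex{} = 0
G(2) = mex{0} = 1
G(3) = mex{0,0} = 1
G(4) = mex{1,0} = 2
G(5) = mex{1,1} = 0
G(6) = mex{2,1,0} = 3
G(7) = mex{0,2,0} = 1
G(8) = mex{3,0,1,0} = 2
G(9) = mex{1,3,1,0} = 2
G(10) = mex{2,1,2,1} = 0
G(11) = mex{2,2,0,1} = 3
G(12) = mex{0,2,3,2} = 1
G(13) = mex{3,0,1,0} = 2
G(14) = mex{1,3,2,3} = 0
G(15) = mex{2,1,2,1} = 0
G(16) = mex{0,2,0,2} = 1
G(17) = mex{0,0,3,2} = 1
G(18) = mex{1,0,1,0} = 2
G(19) = mex{1,1,2,3} = 0
G(20) = mex{2,1,0,1} = 3
G(21) = mex{0,2,0,2} = 1
G(22) = mex{3,0,1,0} = 2
G(23) = mex{1,3,1,0} = 2
G(24) = mex{2,1,2,1} = 0
G(25) = mex{2,2,0,1} = 3
G(26) = mex{0,2,3,2} = 1
G(27) = mex{3,0,1,0} = 2
G(28) = mex{1,3,2,3} = 0
G(29) = mex{2,1,2,1} = 0
G(30) = mex{0,2,0,2} = 1
G(31) = mex{0,0,3,2} = 1
G(32) = mex{1,0,1,0} = 2

2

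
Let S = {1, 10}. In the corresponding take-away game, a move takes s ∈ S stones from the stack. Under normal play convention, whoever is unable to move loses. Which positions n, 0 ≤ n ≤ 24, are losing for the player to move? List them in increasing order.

n :  0  1  2  3  4  5  6  7  8  9 10 11 12 13 14 15 16 17 18 19 20 21 22 23 24
G :  0  1  0  1  0  1  0  1  0  1  2  0  1  0  1  0  1  0  1  0  1  2  0  1  0
P-positions are exactly the n with G(n) = 0.

0, 2, 4, 6, 8, 11, 13, 15, 17, 19, 22, 24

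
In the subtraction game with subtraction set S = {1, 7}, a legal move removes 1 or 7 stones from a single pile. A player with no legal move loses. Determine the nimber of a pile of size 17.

n :  0  1  2  3  4  5  6  7  8  9 10 11 12 13 14 15 16 17
G :  0  1  0  1  0  1  0  1  0  1  0  1  0  1  0  1  0  1

1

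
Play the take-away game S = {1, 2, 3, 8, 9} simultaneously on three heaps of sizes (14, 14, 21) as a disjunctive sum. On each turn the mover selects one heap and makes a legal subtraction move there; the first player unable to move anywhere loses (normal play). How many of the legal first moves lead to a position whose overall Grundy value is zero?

All heaps use S = {1, 2, 3, 8, 9}:
G(0) = 0
G(1) = mex{0} = 1
G(2) = mex{1,0} = 2
G(3) = mex{2,1,0} = 3
G(4) = mex{3,2,1} = 0
G(5) = mex{0,3,2} = 1
G(6) = mex{1,0,3} = 2
G(7) = mex{2,1,0} = 3
G(8) = mex{3,2,1,0} = 4
G(9) = mex{4,3,2,1,0} = 5
G(10) = mex{5,4,3,2,1} = 0
G(11) = mex{0,5,4,3,2} = 1
G(12) = mex{1,0,5,0,3} = 2
G(13) = mex{2,1,0,1,0} = 3
G(14) = mex{3,2,1,2,1} = 0
G(15) = mex{0,3,2,3,2} = 1
G(16) = mex{1,0,3,4,3} = 2
G(17) = mex{2,1,0,5,4} = 3
G(18) = mex{3,2,1,0,5} = 4
G(19) = mex{4,3,2,1,0} = 5
G(20) = mex{5,4,3,2,1} = 0
G(21) = mex{0,5,4,3,2} = 1
Heap A: G(14) = 0.
Heap B: G(14) = 0.
Heap C: G(21) = 1.
Combined Grundy value = 0 ⊕ 0 ⊕ 1 = 1.
A winning move leaves total XOR = 0, i.e. changes one component's Grundy value g to g ⊕ X where X is the current total.
Heap A: need g' = 0⊕1 = 1. Options: 14−1→G=3, 14−2→G=2, 14−3→G=1, 14−8→G=2, 14−9→G=1. Hits: 2.
Heap B: need g' = 0⊕1 = 1. Options: 14−1→G=3, 14−2→G=2, 14−3→G=1, 14−8→G=2, 14−9→G=1. Hits: 2.
Heap C: need g' = 1⊕1 = 0. Options: 21−1→G=0, 21−2→G=5, 21−3→G=4, 21−8→G=3, 21−9→G=2. Hits: 1.

5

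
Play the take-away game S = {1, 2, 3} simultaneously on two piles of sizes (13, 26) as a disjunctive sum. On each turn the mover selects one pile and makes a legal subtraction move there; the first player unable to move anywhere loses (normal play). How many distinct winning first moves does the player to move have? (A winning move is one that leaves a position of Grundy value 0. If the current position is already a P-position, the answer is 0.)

2

All piles use S = {1, 2, 3}:
n :  0  1  2  3  4  5  6  7  8  9 10 11 12 13 14 15 16 17 18 19 20 21 22 23 24 25 26
G :  0  1  2  3  0  1  2  3  0  1  2  3  0  1  2  3  0  1  2  3  0  1  2  3  0  1  2
Pile A: G(13) = 1.
Pile B: G(26) = 2.
Combined Grundy value = 1 ⊕ 2 = 3.
A winning move leaves total XOR = 0, i.e. changes one component's Grundy value g to g ⊕ X where X is the current total.
Pile A: need g' = 1⊕3 = 2. Options: 13−1→G=0, 13−2→G=3, 13−3→G=2. Hits: 1.
Pile B: need g' = 2⊕3 = 1. Options: 26−1→G=1, 26−2→G=0, 26−3→G=3. Hits: 1.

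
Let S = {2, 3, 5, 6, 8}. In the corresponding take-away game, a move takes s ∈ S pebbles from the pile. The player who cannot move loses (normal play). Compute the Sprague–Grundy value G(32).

G(0) = 0
G(1) = mex{} = 0
G(2) = mex{0} = 1
G(3) = mex{0,0} = 1
G(4) = mex{1,0} = 2
G(5) = mex{1,1,0} = 2
G(6) = mex{2,1,0,0} = 3
G(7) = mex{2,2,1,0} = 3
G(8) = mex{3,2,1,1,0} = 4
G(9) = mex{3,3,2,1,0} = 4
G(10) = mex{4,3,2,2,1} = 0
G(11) = mex{4,4,3,2,1} = 0
G(12) = mex{0,4,3,3,2} = 1
G(13) = mex{0,0,4,3,2} = 1
G(14) = mex{1,0,4,4,3} = 2
G(15) = mex{1,1,0,4,3} = 2
G(16) = mex{2,1,0,0,4} = 3
G(17) = mex{2,2,1,0,4} = 3
G(18) = mex{3,2,1,1,0} = 4
G(19) = mex{3,3,2,1,0} = 4
G(20) = mex{4,3,2,2,1} = 0
G(21) = mex{4,4,3,2,1} = 0
G(22) = mex{0,4,3,3,2} = 1
G(23) = mex{0,0,4,3,2} = 1
G(24) = mex{1,0,4,4,3} = 2
G(25) = mex{1,1,0,4,3} = 2
G(26) = mex{2,1,0,0,4} = 3
G(27) = mex{2,2,1,0,4} = 3
G(28) = mex{3,2,1,1,0} = 4
G(29) = mex{3,3,2,1,0} = 4
G(30) = mex{4,3,2,2,1} = 0
G(31) = mex{4,4,3,2,1} = 0
G(32) = mex{0,4,3,3,2} = 1

1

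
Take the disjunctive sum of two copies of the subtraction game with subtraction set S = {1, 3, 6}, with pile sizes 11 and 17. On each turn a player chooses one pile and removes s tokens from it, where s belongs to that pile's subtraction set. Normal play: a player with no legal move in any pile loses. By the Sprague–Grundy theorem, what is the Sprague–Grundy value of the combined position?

All piles use S = {1, 3, 6}:
G(0) = 0
G(1) = mex{0} = 1
G(2) = mex{1} = 0
G(3) = mex{0,0} = 1
G(4) = mex{1,1} = 0
G(5) = mex{0,0} = 1
G(6) = mex{1,1,0} = 2
G(7) = mex{2,0,1} = 3
G(8) = mex{3,1,0} = 2
G(9) = mex{2,2,1} = 0
G(10) = mex{0,3,0} = 1
G(11) = mex{1,2,1} = 0
G(12) = mex{0,0,2} = 1
G(13) = mex{1,1,3} = 0
G(14) = mex{0,0,2} = 1
G(15) = mex{1,1,0} = 2
G(16) = mex{2,0,1} = 3
G(17) = mex{3,1,0} = 2
Pile A: G(11) = 0.
Pile B: G(17) = 2.
Combined Grundy value = 0 ⊕ 2 = 2.

2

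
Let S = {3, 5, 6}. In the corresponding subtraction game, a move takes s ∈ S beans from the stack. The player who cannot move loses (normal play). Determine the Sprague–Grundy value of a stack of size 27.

0

n :  0  1  2  3  4  5  6  7  8  9 10 11 12 13 14 15 16 17 18 19 20 21 22 23 24 25 26 27
G :  0  0  0  1  1  1  2  2  2  0  0  0  1  1  1  2  2  2  0  0  0  1  1  1  2  2  2  0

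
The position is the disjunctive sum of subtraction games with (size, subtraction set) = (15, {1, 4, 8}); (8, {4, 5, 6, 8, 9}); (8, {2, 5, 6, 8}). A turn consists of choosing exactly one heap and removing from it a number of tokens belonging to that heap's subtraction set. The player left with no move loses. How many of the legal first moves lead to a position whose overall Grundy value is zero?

Heap A, S = {1, 4, 8}:
n :  0  1  2  3  4  5  6  7  8  9 10 11 12 13 14 15
G :  0  1  0  1  2  0  1  0  1  2  3  2  0  1  0  1
G_A(15) = 1.
Heap B, S = {4, 5, 6, 8, 9}:
G(0) = 0
G(1) = mex{} = 0
G(2) = mex{} = 0
G(3) = mex{} = 0
G(4) = mex{0} = 1
G(5) = mex{0,0} = 1
G(6) = mex{0,0,0} = 1
G(7) = mex{0,0,0} = 1
G(8) = mex{1,0,0,0} = 2
G_B(8) = 2.
Heap C, S = {2, 5, 6, 8}:
n : 0 1 2 3 4 5 6 7 8
G : 0 0 1 1 0 2 1 3 2
G_C(8) = 2.
Combined Grundy value = 1 ⊕ 2 ⊕ 2 = 1.
A winning move leaves total XOR = 0, i.e. changes one component's Grundy value g to g ⊕ X where X is the current total.
Heap A: need g' = 1⊕1 = 0. Options: 15−1→G=0, 15−4→G=2, 15−8→G=0. Hits: 2.
Heap B: need g' = 2⊕1 = 3. Options: 8−4→G=1, 8−5→G=0, 8−6→G=0, 8−8→G=0. Hits: 0.
Heap C: need g' = 2⊕1 = 3. Options: 8−2→G=1, 8−5→G=1, 8−6→G=1, 8−8→G=0. Hits: 0.

2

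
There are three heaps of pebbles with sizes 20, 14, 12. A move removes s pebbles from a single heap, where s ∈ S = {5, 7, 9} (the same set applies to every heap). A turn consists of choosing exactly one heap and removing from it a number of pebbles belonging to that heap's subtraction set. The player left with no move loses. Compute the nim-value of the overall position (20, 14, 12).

All heaps use S = {5, 7, 9}:
n :  0  1  2  3  4  5  6  7  8  9 10 11 12 13 14 15 16 17 18 19 20
G :  0  0  0  0  0  1  1  1  1  1  2  2  2  2  0  0  0  0  0  1  1
Heap A: G(20) = 1.
Heap B: G(14) = 0.
Heap C: G(12) = 2.
Combined Grundy value = 1 ⊕ 0 ⊕ 2 = 3.

3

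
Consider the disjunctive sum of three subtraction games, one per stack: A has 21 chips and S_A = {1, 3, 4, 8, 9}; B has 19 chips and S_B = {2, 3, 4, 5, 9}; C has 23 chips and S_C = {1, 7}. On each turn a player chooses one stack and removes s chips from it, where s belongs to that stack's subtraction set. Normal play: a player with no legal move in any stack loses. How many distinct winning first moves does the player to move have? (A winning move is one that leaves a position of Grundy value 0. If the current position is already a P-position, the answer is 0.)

Stack A, S = {1, 3, 4, 8, 9}:
n :  0  1  2  3  4  5  6  7  8  9 10 11 12 13 14 15 16 17 18 19 20 21
G :  0  1  0  1  2  3  2  0  1  4  3  2  0  1  0  1  2  3  2  0  1  4
G_A(21) = 4.
Stack B, S = {2, 3, 4, 5, 9}:
G(0) = 0
G(1) = mex{} = 0
G(2) = mex{0} = 1
G(3) = mex{0,0} = 1
G(4) = mex{1,0,0} = 2
G(5) = mex{1,1,0,0} = 2
G(6) = mex{2,1,1,0} = 3
G(7) = mex{2,2,1,1} = 0
G(8) = mex{3,2,2,1} = 0
G(9) = mex{0,3,2,2,0} = 1
G(10) = mex{0,0,3,2,0} = 1
G(11) = mex{1,0,0,3,1} = 2
G(12) = mex{1,1,0,0,1} = 2
G(13) = mex{2,1,1,0,2} = 3
G(14) = mex{2,2,1,1,2} = 0
G(15) = mex{3,2,2,1,3} = 0
G(16) = mex{0,3,2,2,0} = 1
G(17) = mex{0,0,3,2,0} = 1
G(18) = mex{1,0,0,3,1} = 2
G(19) = mex{1,1,0,0,1} = 2
G_B(19) = 2.
Stack C, S = {1, 7}:
G(0) = 0
G(1) = mex{0} = 1
G(2) = mex{1} = 0
G(3) = mex{0} = 1
G(4) = mex{1} = 0
G(5) = mex{0} = 1
G(6) = mex{1} = 0
G(7) = mex{0,0} = 1
G(8) = mex{1,1} = 0
G(9) = mex{0,0} = 1
G(10) = mex{1,1} = 0
G(11) = mex{0,0} = 1
G(12) = mex{1,1} = 0
G(13) = mex{0,0} = 1
G(14) = mex{1,1} = 0
G(15) = mex{0,0} = 1
G(16) = mex{1,1} = 0
G(17) = mex{0,0} = 1
G(18) = mex{1,1} = 0
G(19) = mex{0,0} = 1
G(20) = mex{1,1} = 0
G(21) = mex{0,0} = 1
G(22) = mex{1,1} = 0
G(23) = mex{0,0} = 1
G_C(23) = 1.
Combined Grundy value = 4 ⊕ 2 ⊕ 1 = 7.
A winning move leaves total XOR = 0, i.e. changes one component's Grundy value g to g ⊕ X where X is the current total.
Stack A: need g' = 4⊕7 = 3. Options: 21−1→G=1, 21−3→G=2, 21−4→G=3, 21−8→G=1, 21−9→G=0. Hits: 1.
Stack B: need g' = 2⊕7 = 5. Options: 19−2→G=1, 19−3→G=1, 19−4→G=0, 19−5→G=0, 19−9→G=1. Hits: 0.
Stack C: need g' = 1⊕7 = 6. Options: 23−1→G=0, 23−7→G=0. Hits: 0.

1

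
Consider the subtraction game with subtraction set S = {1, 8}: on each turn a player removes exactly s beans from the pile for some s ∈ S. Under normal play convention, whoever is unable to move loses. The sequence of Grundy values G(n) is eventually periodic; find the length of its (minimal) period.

9

G(0) = 0
G(1) = mex{0} = 1
G(2) = mex{1} = 0
G(3) = mex{0} = 1
G(4) = mex{1} = 0
G(5) = mex{0} = 1
G(6) = mex{1} = 0
G(7) = mex{0} = 1
G(8) = mex{1,0} = 2
G(9) = mex{2,1} = 0
G(10) = mex{0,0} = 1
G(11) = mex{1,1} = 0
G(12) = mex{0,0} = 1
G(13) = mex{1,1} = 0
G(14) = mex{0,0} = 1
G(15) = mex{1,1} = 0
G(16) = mex{0,2} = 1
G(17) = mex{1,0} = 2
G(18) = mex{2,1} = 0
G(19) = mex{0,0} = 1
G(n+9) = G(n) holds for n = 0,…,7 (a full window of length max(S) = 8), so the sequence is purely periodic with period 9.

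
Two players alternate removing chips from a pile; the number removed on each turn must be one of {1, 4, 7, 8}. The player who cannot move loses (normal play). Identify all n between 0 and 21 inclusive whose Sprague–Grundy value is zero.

n :  0  1  2  3  4  5  6  7  8  9 10 11 12 13 14 15 16 17 18 19 20 21
G :  0  1  0  1  2  0  1  2  3  2  3  0  1  3  0  1  0  1  2  3  2  4
P-positions are exactly the n with G(n) = 0.

0, 2, 5, 11, 14, 16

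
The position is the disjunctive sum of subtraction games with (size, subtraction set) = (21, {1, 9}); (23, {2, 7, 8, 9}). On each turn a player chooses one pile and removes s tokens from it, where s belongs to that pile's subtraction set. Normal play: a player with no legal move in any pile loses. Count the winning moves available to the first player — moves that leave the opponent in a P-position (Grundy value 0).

1

Pile A, S = {1, 9}:
n :  0  1  2  3  4  5  6  7  8  9 10 11 12 13 14 15 16 17 18 19 20 21
G :  0  1  0  1  0  1  0  1  0  1  0  1  0  1  0  1  0  1  0  1  0  1
G_A(21) = 1.
Pile B, S = {2, 7, 8, 9}:
G(0) = 0
G(1) = mex{} = 0
G(2) = mex{0} = 1
G(3) = mex{0} = 1
G(4) = mex{1} = 0
G(5) = mex{1} = 0
G(6) = mex{0} = 1
G(7) = mex{0,0} = 1
G(8) = mex{1,0,0} = 2
G(9) = mex{1,1,0,0} = 2
G(10) = mex{2,1,1,0} = 3
G(11) = mex{2,0,1,1} = 3
G(12) = mex{3,0,0,1} = 2
G(13) = mex{3,1,0,0} = 2
G(14) = mex{2,1,1,0} = 3
G(15) = mex{2,2,1,1} = 0
G(16) = mex{3,2,2,1} = 0
G(17) = mex{0,3,2,2} = 1
G(18) = mex{0,3,3,2} = 1
G(19) = mex{1,2,3,3} = 0
G(20) = mex{1,2,2,3} = 0
G(21) = mex{0,3,2,2} = 1
G(22) = mex{0,0,3,2} = 1
G(23) = mex{1,0,0,3} = 2
G_B(23) = 2.
Combined Grundy value = 1 ⊕ 2 = 3.
A winning move leaves total XOR = 0, i.e. changes one component's Grundy value g to g ⊕ X where X is the current total.
Pile A: need g' = 1⊕3 = 2. Options: 21−1→G=0, 21−9→G=0. Hits: 0.
Pile B: need g' = 2⊕3 = 1. Options: 23−2→G=1, 23−7→G=0, 23−8→G=0, 23−9→G=3. Hits: 1.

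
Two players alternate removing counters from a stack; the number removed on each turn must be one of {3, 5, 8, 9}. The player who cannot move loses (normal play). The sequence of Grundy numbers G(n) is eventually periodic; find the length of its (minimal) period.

G(0) = 0
G(1) = mex{} = 0
G(2) = mex{} = 0
G(3) = mex{0} = 1
G(4) = mex{0} = 1
G(5) = mex{0,0} = 1
G(6) = mex{1,0} = 2
G(7) = mex{1,0} = 2
G(8) = mex{1,1,0} = 2
G(9) = mex{2,1,0,0} = 3
G(10) = mex{2,1,0,0} = 3
G(11) = mex{2,2,1,0} = 3
G(12) = mex{3,2,1,1} = 0
G(13) = mex{3,2,1,1} = 0
G(14) = mex{3,3,2,1} = 0
G(15) = mex{0,3,2,2} = 1
G(16) = mex{0,3,2,2} = 1
G(17) = mex{0,0,3,2} = 1
G(18) = mex{1,0,3,3} = 2
G(19) = mex{1,0,3,3} = 2
G(20) = mex{1,1,0,3} = 2
G(21) = mex{2,1,0,0} = 3
G(22) = mex{2,1,0,0} = 3
G(23) = mex{2,2,1,0} = 3
G(24) = mex{3,2,1,1} = 0
G(25) = mex{3,2,1,1} = 0
G(n+12) = G(n) holds for n = 0,…,8 (a full window of length max(S) = 9), so the sequence is purely periodic with period 12.

12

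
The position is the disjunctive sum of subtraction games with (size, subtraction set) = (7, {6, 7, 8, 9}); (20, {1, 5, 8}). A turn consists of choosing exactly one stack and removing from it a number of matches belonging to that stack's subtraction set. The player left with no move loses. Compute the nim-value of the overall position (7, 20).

Stack A, S = {6, 7, 8, 9}:
n : 0 1 2 3 4 5 6 7
G : 0 0 0 0 0 0 1 1
G_A(7) = 1.
Stack B, S = {1, 5, 8}:
G(0) = 0
G(1) = mex{0} = 1
G(2) = mex{1} = 0
G(3) = mex{0} = 1
G(4) = mex{1} = 0
G(5) = mex{0,0} = 1
G(6) = mex{1,1} = 0
G(7) = mex{0,0} = 1
G(8) = mex{1,1,0} = 2
G(9) = mex{2,0,1} = 3
G(10) = mex{3,1,0} = 2
G(11) = mex{2,0,1} = 3
G(12) = mex{3,1,0} = 2
G(13) = mex{2,2,1} = 0
G(14) = mex{0,3,0} = 1
G(15) = mex{1,2,1} = 0
G(16) = mex{0,3,2} = 1
G(17) = mex{1,2,3} = 0
G(18) = mex{0,0,2} = 1
G(19) = mex{1,1,3} = 0
G(20) = mex{0,0,2} = 1
G_B(20) = 1.
Combined Grundy value = 1 ⊕ 1 = 0.

0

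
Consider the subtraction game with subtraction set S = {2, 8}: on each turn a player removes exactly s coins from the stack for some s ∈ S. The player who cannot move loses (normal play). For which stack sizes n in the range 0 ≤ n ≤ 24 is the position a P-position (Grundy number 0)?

0, 1, 4, 5, 10, 11, 14, 15, 20, 21, 24

n :  0  1  2  3  4  5  6  7  8  9 10 11 12 13 14 15 16 17 18 19 20 21 22 23 24
G :  0  0  1  1  0  0  1  1  2  2  0  0  1  1  0  0  1  1  2  2  0  0  1  1  0
P-positions are exactly the n with G(n) = 0.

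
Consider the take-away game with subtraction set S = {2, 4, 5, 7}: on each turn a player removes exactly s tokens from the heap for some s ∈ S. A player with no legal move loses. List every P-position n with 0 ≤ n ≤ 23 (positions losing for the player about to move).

0, 1, 9, 10, 18, 19

n :  0  1  2  3  4  5  6  7  8  9 10 11 12 13 14 15 16 17 18 19 20 21 22 23
G :  0  0  1  1  2  2  3  3  4  0  0  1  1  2  2  3  3  4  0  0  1  1  2  2
P-positions are exactly the n with G(n) = 0.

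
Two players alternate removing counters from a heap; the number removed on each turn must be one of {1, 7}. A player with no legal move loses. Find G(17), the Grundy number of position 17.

G(0) = 0
G(1) = mex{0} = 1
G(2) = mex{1} = 0
G(3) = mex{0} = 1
G(4) = mex{1} = 0
G(5) = mex{0} = 1
G(6) = mex{1} = 0
G(7) = mex{0,0} = 1
G(8) = mex{1,1} = 0
G(9) = mex{0,0} = 1
G(10) = mex{1,1} = 0
G(11) = mex{0,0} = 1
G(12) = mex{1,1} = 0
G(13) = mex{0,0} = 1
G(14) = mex{1,1} = 0
G(15) = mex{0,0} = 1
G(16) = mex{1,1} = 0
G(17) = mex{0,0} = 1

1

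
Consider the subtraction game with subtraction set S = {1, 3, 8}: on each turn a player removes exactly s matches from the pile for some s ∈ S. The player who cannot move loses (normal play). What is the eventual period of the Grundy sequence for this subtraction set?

n :  0  1  2  3  4  5  6  7  8  9 10 11 12 13 14 15 16 17 18 19 20 21 22 23
G :  0  1  0  1  0  1  0  1  2  3  2  0  1  0  1  0  1  0  1  2  3  2  0  1
G(n+11) = G(n) holds for n = 0,…,7 (a full window of length max(S) = 8), so the sequence is purely periodic with period 11.

11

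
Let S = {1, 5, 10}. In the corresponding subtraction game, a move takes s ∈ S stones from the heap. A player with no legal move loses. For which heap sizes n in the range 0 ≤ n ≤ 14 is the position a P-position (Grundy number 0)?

0, 2, 4, 6, 8

G(0) = 0
G(1) = mex{0} = 1
G(2) = mex{1} = 0
G(3) = mex{0} = 1
G(4) = mex{1} = 0
G(5) = mex{0,0} = 1
G(6) = mex{1,1} = 0
G(7) = mex{0,0} = 1
G(8) = mex{1,1} = 0
G(9) = mex{0,0} = 1
G(10) = mex{1,1,0} = 2
G(11) = mex{2,0,1} = 3
G(12) = mex{3,1,0} = 2
G(13) = mex{2,0,1} = 3
G(14) = mex{3,1,0} = 2
P-positions are exactly the n with G(n) = 0.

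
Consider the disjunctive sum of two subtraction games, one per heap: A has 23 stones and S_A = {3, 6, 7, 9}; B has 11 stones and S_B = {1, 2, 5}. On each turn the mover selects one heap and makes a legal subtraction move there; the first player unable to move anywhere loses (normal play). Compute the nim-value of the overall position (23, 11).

1

Heap A, S = {3, 6, 7, 9}:
G(0) = 0
G(1) = mex{} = 0
G(2) = mex{} = 0
G(3) = mex{0} = 1
G(4) = mex{0} = 1
G(5) = mex{0} = 1
G(6) = mex{1,0} = 2
G(7) = mex{1,0,0} = 2
G(8) = mex{1,0,0} = 2
G(9) = mex{2,1,0,0} = 3
G(10) = mex{2,1,1,0} = 3
G(11) = mex{2,1,1,0} = 3
G(12) = mex{3,2,1,1} = 0
G(13) = mex{3,2,2,1} = 0
G(14) = mex{3,2,2,1} = 0
G(15) = mex{0,3,2,2} = 1
G(16) = mex{0,3,3,2} = 1
G(17) = mex{0,3,3,2} = 1
G(18) = mex{1,0,3,3} = 2
G(19) = mex{1,0,0,3} = 2
G(20) = mex{1,0,0,3} = 2
G(21) = mex{2,1,0,0} = 3
G(22) = mex{2,1,1,0} = 3
G(23) = mex{2,1,1,0} = 3
G_A(23) = 3.
Heap B, S = {1, 2, 5}:
G(0) = 0
G(1) = mex{0} = 1
G(2) = mex{1,0} = 2
G(3) = mex{2,1} = 0
G(4) = mex{0,2} = 1
G(5) = mex{1,0,0} = 2
G(6) = mex{2,1,1} = 0
G(7) = mex{0,2,2} = 1
G(8) = mex{1,0,0} = 2
G(9) = mex{2,1,1} = 0
G(10) = mex{0,2,2} = 1
G(11) = mex{1,0,0} = 2
G_B(11) = 2.
Combined Grundy value = 3 ⊕ 2 = 1.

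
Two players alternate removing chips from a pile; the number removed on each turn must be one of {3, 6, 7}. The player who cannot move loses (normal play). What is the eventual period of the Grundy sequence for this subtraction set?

10

G(0) = 0
G(1) = mex{} = 0
G(2) = mex{} = 0
G(3) = mex{0} = 1
G(4) = mex{0} = 1
G(5) = mex{0} = 1
G(6) = mex{1,0} = 2
G(7) = mex{1,0,0} = 2
G(8) = mex{1,0,0} = 2
G(9) = mex{2,1,0} = 3
G(10) = mex{2,1,1} = 0
G(11) = mex{2,1,1} = 0
G(12) = mex{3,2,1} = 0
G(13) = mex{0,2,2} = 1
G(14) = mex{0,2,2} = 1
G(15) = mex{0,3,2} = 1
G(16) = mex{1,0,3} = 2
G(17) = mex{1,0,0} = 2
G(18) = mex{1,0,0} = 2
G(19) = mex{2,1,0} = 3
G(20) = mex{2,1,1} = 0
G(21) = mex{2,1,1} = 0
G(n+10) = G(n) holds for n = 0,…,6 (a full window of length max(S) = 7), so the sequence is purely periodic with period 10.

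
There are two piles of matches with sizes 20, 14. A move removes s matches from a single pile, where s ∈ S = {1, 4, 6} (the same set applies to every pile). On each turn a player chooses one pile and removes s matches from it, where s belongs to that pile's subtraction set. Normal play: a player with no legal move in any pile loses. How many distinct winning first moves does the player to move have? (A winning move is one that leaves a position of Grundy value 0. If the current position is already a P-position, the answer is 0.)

3

All piles use S = {1, 4, 6}:
G(0) = 0
G(1) = mex{0} = 1
G(2) = mex{1} = 0
G(3) = mex{0} = 1
G(4) = mex{1,0} = 2
G(5) = mex{2,1} = 0
G(6) = mex{0,0,0} = 1
G(7) = mex{1,1,1} = 0
G(8) = mex{0,2,0} = 1
G(9) = mex{1,0,1} = 2
G(10) = mex{2,1,2} = 0
G(11) = mex{0,0,0} = 1
G(12) = mex{1,1,1} = 0
G(13) = mex{0,2,0} = 1
G(14) = mex{1,0,1} = 2
G(15) = mex{2,1,2} = 0
G(16) = mex{0,0,0} = 1
G(17) = mex{1,1,1} = 0
G(18) = mex{0,2,0} = 1
G(19) = mex{1,0,1} = 2
G(20) = mex{2,1,2} = 0
Pile A: G(20) = 0.
Pile B: G(14) = 2.
Combined Grundy value = 0 ⊕ 2 = 2.
A winning move leaves total XOR = 0, i.e. changes one component's Grundy value g to g ⊕ X where X is the current total.
Pile A: need g' = 0⊕2 = 2. Options: 20−1→G=2, 20−4→G=1, 20−6→G=2. Hits: 2.
Pile B: need g' = 2⊕2 = 0. Options: 14−1→G=1, 14−4→G=0, 14−6→G=1. Hits: 1.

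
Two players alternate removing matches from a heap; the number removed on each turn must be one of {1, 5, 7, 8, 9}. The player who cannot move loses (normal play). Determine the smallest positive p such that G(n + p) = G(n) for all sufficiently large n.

n :  0  1  2  3  4  5  6  7  8  9 10 11 12 13 14 15 16 17 18 19 20 21 22 23 24 25 26 27 28 29 30 31 32 33
G :  0  1  0  1  0  1  0  1  2  3  2  3  2  3  2  3  0  1  0  1  0  1  0  1  2  3  2  3  2  3  2  3  0  1
G(n+16) = G(n) holds for n = 0,…,8 (a full window of length max(S) = 9), so the sequence is purely periodic with period 16.

16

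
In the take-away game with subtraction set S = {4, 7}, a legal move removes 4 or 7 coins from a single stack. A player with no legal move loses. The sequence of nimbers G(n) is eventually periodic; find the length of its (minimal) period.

11

n :  0  1  2  3  4  5  6  7  8  9 10 11 12 13 14 15 16 17 18 19 20 21 22 23
G :  0  0  0  0  1  1  1  1  2  2  2  0  0  0  0  1  1  1  1  2  2  2  0  0
G(n+11) = G(n) holds for n = 0,…,6 (a full window of length max(S) = 7), so the sequence is purely periodic with period 11.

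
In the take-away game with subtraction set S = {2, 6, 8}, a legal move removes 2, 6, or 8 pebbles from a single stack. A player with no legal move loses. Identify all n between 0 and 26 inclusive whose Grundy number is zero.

0, 1, 4, 5, 14, 15, 18, 19

G(0) = 0
G(1) = mex{} = 0
G(2) = mex{0} = 1
G(3) = mex{0} = 1
G(4) = mex{1} = 0
G(5) = mex{1} = 0
G(6) = mex{0,0} = 1
G(7) = mex{0,0} = 1
G(8) = mex{1,1,0} = 2
G(9) = mex{1,1,0} = 2
G(10) = mex{2,0,1} = 3
G(11) = mex{2,0,1} = 3
G(12) = mex{3,1,0} = 2
G(13) = mex{3,1,0} = 2
G(14) = mex{2,2,1} = 0
G(15) = mex{2,2,1} = 0
G(16) = mex{0,3,2} = 1
G(17) = mex{0,3,2} = 1
G(18) = mex{1,2,3} = 0
G(19) = mex{1,2,3} = 0
G(20) = mex{0,0,2} = 1
G(21) = mex{0,0,2} = 1
G(22) = mex{1,1,0} = 2
G(23) = mex{1,1,0} = 2
G(24) = mex{2,0,1} = 3
G(25) = mex{2,0,1} = 3
G(26) = mex{3,1,0} = 2
P-positions are exactly the n with G(n) = 0.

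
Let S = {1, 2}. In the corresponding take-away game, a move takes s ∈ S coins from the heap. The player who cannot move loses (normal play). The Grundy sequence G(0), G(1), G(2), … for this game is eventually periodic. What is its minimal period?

3

G(0) = 0
G(1) = mex{0} = 1
G(2) = mex{1,0} = 2
G(3) = mex{2,1} = 0
G(4) = mex{0,2} = 1
G(5) = mex{1,0} = 2
G(6) = mex{2,1} = 0
G(7) = mex{0,2} = 1
G(8) = mex{1,0} = 2
G(9) = mex{2,1} = 0
G(10) = mex{0,2} = 1
G(11) = mex{1,0} = 2
G(12) = mex{2,1} = 0
G(13) = mex{0,2} = 1
G(14) = mex{1,0} = 2
G(n+3) = G(n) holds for n = 0,…,1 (a full window of length max(S) = 2), so the sequence is purely periodic with period 3.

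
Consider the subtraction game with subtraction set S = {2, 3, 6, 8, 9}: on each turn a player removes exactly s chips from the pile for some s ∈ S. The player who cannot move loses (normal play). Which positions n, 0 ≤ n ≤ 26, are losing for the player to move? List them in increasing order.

n :  0  1  2  3  4  5  6  7  8  9 10 11 12 13 14 15 16 17 18 19 20 21 22 23 24 25 26
G :  0  0  1  1  2  0  3  1  2  2  3  3  0  4  1  5  0  0  1  1  2  2  3  3  4  2  5
P-positions are exactly the n with G(n) = 0.

0, 1, 5, 12, 16, 17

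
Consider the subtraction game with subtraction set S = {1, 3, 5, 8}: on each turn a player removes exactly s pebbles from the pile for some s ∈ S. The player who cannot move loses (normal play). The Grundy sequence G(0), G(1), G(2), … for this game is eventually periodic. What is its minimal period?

n :  0  1  2  3  4  5  6  7  8  9 10 11 12 13 14 15 16 17 18 19 20 21 22 23 24 25 26 27
G :  0  1  0  1  0  1  0  1  2  3  2  3  2  0  1  0  1  0  1  0  1  2  3  2  3  2  0  1
G(n+13) = G(n) holds for n = 0,…,7 (a full window of length max(S) = 8), so the sequence is purely periodic with period 13.

13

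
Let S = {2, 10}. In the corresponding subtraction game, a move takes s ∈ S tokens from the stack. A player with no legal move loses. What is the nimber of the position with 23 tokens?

1

n :  0  1  2  3  4  5  6  7  8  9 10 11 12 13 14 15 16 17 18 19 20 21 22 23
G :  0  0  1  1  0  0  1  1  0  0  1  1  0  0  1  1  0  0  1  1  0  0  1  1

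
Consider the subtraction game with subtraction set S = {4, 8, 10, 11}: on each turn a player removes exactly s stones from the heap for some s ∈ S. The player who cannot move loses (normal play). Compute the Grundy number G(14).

3

G(0) = 0
G(1) = mex{} = 0
G(2) = mex{} = 0
G(3) = mex{} = 0
G(4) = mex{0} = 1
G(5) = mex{0} = 1
G(6) = mex{0} = 1
G(7) = mex{0} = 1
G(8) = mex{1,0} = 2
G(9) = mex{1,0} = 2
G(10) = mex{1,0,0} = 2
G(11) = mex{1,0,0,0} = 2
G(12) = mex{2,1,0,0} = 3
G(13) = mex{2,1,0,0} = 3
G(14) = mex{2,1,1,0} = 3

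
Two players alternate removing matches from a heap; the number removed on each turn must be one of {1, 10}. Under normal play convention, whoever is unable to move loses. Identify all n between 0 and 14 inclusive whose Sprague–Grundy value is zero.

0, 2, 4, 6, 8, 11, 13

n :  0  1  2  3  4  5  6  7  8  9 10 11 12 13 14
G :  0  1  0  1  0  1  0  1  0  1  2  0  1  0  1
P-positions are exactly the n with G(n) = 0.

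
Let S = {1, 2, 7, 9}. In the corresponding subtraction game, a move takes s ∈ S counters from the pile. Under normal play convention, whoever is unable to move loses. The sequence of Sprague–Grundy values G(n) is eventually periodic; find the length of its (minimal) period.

11

n :  0  1  2  3  4  5  6  7  8  9 10 11 12 13 14 15 16 17 18 19 20 21 22 23
G :  0  1  2  0  1  2  0  1  2  3  4  0  1  2  0  1  2  0  1  2  3  4  0  1
G(n+11) = G(n) holds for n = 0,…,8 (a full window of length max(S) = 9), so the sequence is purely periodic with period 11.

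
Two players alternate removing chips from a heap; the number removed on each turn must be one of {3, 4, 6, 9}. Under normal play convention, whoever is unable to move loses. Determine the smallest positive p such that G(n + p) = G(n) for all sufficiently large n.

12

G(0) = 0
G(1) = mex{} = 0
G(2) = mex{} = 0
G(3) = mex{0} = 1
G(4) = mex{0,0} = 1
G(5) = mex{0,0} = 1
G(6) = mex{1,0,0} = 2
G(7) = mex{1,1,0} = 2
G(8) = mex{1,1,0} = 2
G(9) = mex{2,1,1,0} = 3
G(10) = mex{2,2,1,0} = 3
G(11) = mex{2,2,1,0} = 3
G(12) = mex{3,2,2,1} = 0
G(13) = mex{3,3,2,1} = 0
G(14) = mex{3,3,2,1} = 0
G(15) = mex{0,3,3,2} = 1
G(16) = mex{0,0,3,2} = 1
G(17) = mex{0,0,3,2} = 1
G(18) = mex{1,0,0,3} = 2
G(19) = mex{1,1,0,3} = 2
G(20) = mex{1,1,0,3} = 2
G(21) = mex{2,1,1,0} = 3
G(22) = mex{2,2,1,0} = 3
G(23) = mex{2,2,1,0} = 3
G(24) = mex{3,2,2,1} = 0
G(25) = mex{3,3,2,1} = 0
G(n+12) = G(n) holds for n = 0,…,8 (a full window of length max(S) = 9), so the sequence is purely periodic with period 12.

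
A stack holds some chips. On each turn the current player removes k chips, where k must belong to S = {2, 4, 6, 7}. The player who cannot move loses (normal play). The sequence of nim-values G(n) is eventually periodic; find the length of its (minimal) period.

n :  0  1  2  3  4  5  6  7  8  9 10 11 12 13 14 15 16 17 18 19
G :  0  0  1  1  2  2  3  3  4  0  0  1  1  2  2  3  3  4  0  0
G(n+9) = G(n) holds for n = 0,…,6 (a full window of length max(S) = 7), so the sequence is purely periodic with period 9.

9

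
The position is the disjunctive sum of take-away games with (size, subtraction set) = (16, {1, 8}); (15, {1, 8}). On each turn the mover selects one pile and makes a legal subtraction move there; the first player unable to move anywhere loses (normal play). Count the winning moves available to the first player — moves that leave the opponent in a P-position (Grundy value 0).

3

Pile A, S = {1, 8}:
G(0) = 0
G(1) = mex{0} = 1
G(2) = mex{1} = 0
G(3) = mex{0} = 1
G(4) = mex{1} = 0
G(5) = mex{0} = 1
G(6) = mex{1} = 0
G(7) = mex{0} = 1
G(8) = mex{1,0} = 2
G(9) = mex{2,1} = 0
G(10) = mex{0,0} = 1
G(11) = mex{1,1} = 0
G(12) = mex{0,0} = 1
G(13) = mex{1,1} = 0
G(14) = mex{0,0} = 1
G(15) = mex{1,1} = 0
G(16) = mex{0,2} = 1
G_A(16) = 1.
Pile B, S = {1, 8}:
n :  0  1  2  3  4  5  6  7  8  9 10 11 12 13 14 15
G :  0  1  0  1  0  1  0  1  2  0  1  0  1  0  1  0
G_B(15) = 0.
Combined Grundy value = 1 ⊕ 0 = 1.
A winning move leaves total XOR = 0, i.e. changes one component's Grundy value g to g ⊕ X where X is the current total.
Pile A: need g' = 1⊕1 = 0. Options: 16−1→G=0, 16−8→G=2. Hits: 1.
Pile B: need g' = 0⊕1 = 1. Options: 15−1→G=1, 15−8→G=1. Hits: 2.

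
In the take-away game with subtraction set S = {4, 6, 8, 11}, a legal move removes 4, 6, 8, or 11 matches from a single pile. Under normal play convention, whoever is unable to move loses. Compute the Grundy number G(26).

G(0) = 0
G(1) = mex{} = 0
G(2) = mex{} = 0
G(3) = mex{} = 0
G(4) = mex{0} = 1
G(5) = mex{0} = 1
G(6) = mex{0,0} = 1
G(7) = mex{0,0} = 1
G(8) = mex{1,0,0} = 2
G(9) = mex{1,0,0} = 2
G(10) = mex{1,1,0} = 2
G(11) = mex{1,1,0,0} = 2
G(12) = mex{2,1,1,0} = 3
G(13) = mex{2,1,1,0} = 3
G(14) = mex{2,2,1,0} = 3
G(15) = mex{2,2,1,1} = 0
G(16) = mex{3,2,2,1} = 0
G(17) = mex{3,2,2,1} = 0
G(18) = mex{3,3,2,1} = 0
G(19) = mex{0,3,2,2} = 1
G(20) = mex{0,3,3,2} = 1
G(21) = mex{0,0,3,2} = 1
G(22) = mex{0,0,3,2} = 1
G(23) = mex{1,0,0,3} = 2
G(24) = mex{1,0,0,3} = 2
G(25) = mex{1,1,0,3} = 2
G(26) = mex{1,1,0,0} = 2

2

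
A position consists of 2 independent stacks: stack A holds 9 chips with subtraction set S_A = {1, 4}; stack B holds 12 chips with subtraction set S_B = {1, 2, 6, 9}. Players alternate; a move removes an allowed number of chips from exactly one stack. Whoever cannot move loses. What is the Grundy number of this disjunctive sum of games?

Stack A, S = {1, 4}:
G(0) = 0
G(1) = mex{0} = 1
G(2) = mex{1} = 0
G(3) = mex{0} = 1
G(4) = mex{1,0} = 2
G(5) = mex{2,1} = 0
G(6) = mex{0,0} = 1
G(7) = mex{1,1} = 0
G(8) = mex{0,2} = 1
G(9) = mex{1,0} = 2
G_A(9) = 2.
Stack B, S = {1, 2, 6, 9}:
n :  0  1  2  3  4  5  6  7  8  9 10 11 12
G :  0  1  2  0  1  2  3  0  1  2  0  1  2
G_B(12) = 2.
Combined Grundy value = 2 ⊕ 2 = 0.

0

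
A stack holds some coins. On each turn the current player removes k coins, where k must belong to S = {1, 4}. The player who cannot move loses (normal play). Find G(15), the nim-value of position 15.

n :  0  1  2  3  4  5  6  7  8  9 10 11 12 13 14 15
G :  0  1  0  1  2  0  1  0  1  2  0  1  0  1  2  0

0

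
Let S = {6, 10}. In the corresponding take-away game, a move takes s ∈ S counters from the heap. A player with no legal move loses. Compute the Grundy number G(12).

n :  0  1  2  3  4  5  6  7  8  9 10 11 12
G :  0  0  0  0  0  0  1  1  1  1  1  1  2

2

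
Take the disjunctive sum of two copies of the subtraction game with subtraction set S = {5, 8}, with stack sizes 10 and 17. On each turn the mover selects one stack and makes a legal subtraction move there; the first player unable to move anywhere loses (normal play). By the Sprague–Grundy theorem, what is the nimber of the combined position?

All stacks use S = {5, 8}:
G(0) = 0
G(1) = mex{} = 0
G(2) = mex{} = 0
G(3) = mex{} = 0
G(4) = mex{} = 0
G(5) = mex{0} = 1
G(6) = mex{0} = 1
G(7) = mex{0} = 1
G(8) = mex{0,0} = 1
G(9) = mex{0,0} = 1
G(10) = mex{1,0} = 2
G(11) = mex{1,0} = 2
G(12) = mex{1,0} = 2
G(13) = mex{1,1} = 0
G(14) = mex{1,1} = 0
G(15) = mex{2,1} = 0
G(16) = mex{2,1} = 0
G(17) = mex{2,1} = 0
Stack A: G(10) = 2.
Stack B: G(17) = 0.
Combined Grundy value = 2 ⊕ 0 = 2.

2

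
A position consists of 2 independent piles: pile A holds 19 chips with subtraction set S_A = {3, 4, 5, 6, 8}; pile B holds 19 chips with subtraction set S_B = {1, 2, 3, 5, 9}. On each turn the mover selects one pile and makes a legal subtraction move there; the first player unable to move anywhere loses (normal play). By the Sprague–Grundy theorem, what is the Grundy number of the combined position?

1

Pile A, S = {3, 4, 5, 6, 8}:
G(0) = 0
G(1) = mex{} = 0
G(2) = mex{} = 0
G(3) = mex{0} = 1
G(4) = mex{0,0} = 1
G(5) = mex{0,0,0} = 1
G(6) = mex{1,0,0,0} = 2
G(7) = mex{1,1,0,0} = 2
G(8) = mex{1,1,1,0,0} = 2
G(9) = mex{2,1,1,1,0} = 3
G(10) = mex{2,2,1,1,0} = 3
G(11) = mex{2,2,2,1,1} = 0
G(12) = mex{3,2,2,2,1} = 0
G(13) = mex{3,3,2,2,1} = 0
G(14) = mex{0,3,3,2,2} = 1
G(15) = mex{0,0,3,3,2} = 1
G(16) = mex{0,0,0,3,2} = 1
G(17) = mex{1,0,0,0,3} = 2
G(18) = mex{1,1,0,0,3} = 2
G(19) = mex{1,1,1,0,0} = 2
G_A(19) = 2.
Pile B, S = {1, 2, 3, 5, 9}:
n :  0  1  2  3  4  5  6  7  8  9 10 11 12 13 14 15 16 17 18 19
G :  0  1  2  3  0  1  2  3  0  1  2  3  0  1  2  3  0  1  2  3
G_B(19) = 3.
Combined Grundy value = 2 ⊕ 3 = 1.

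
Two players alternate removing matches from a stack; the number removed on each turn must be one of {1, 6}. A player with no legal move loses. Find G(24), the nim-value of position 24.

1

G(0) = 0
G(1) = mex{0} = 1
G(2) = mex{1} = 0
G(3) = mex{0} = 1
G(4) = mex{1} = 0
G(5) = mex{0} = 1
G(6) = mex{1,0} = 2
G(7) = mex{2,1} = 0
G(8) = mex{0,0} = 1
G(9) = mex{1,1} = 0
G(10) = mex{0,0} = 1
G(11) = mex{1,1} = 0
G(12) = mex{0,2} = 1
G(13) = mex{1,0} = 2
G(14) = mex{2,1} = 0
G(15) = mex{0,0} = 1
G(16) = mex{1,1} = 0
G(17) = mex{0,0} = 1
G(18) = mex{1,1} = 0
G(19) = mex{0,2} = 1
G(20) = mex{1,0} = 2
G(21) = mex{2,1} = 0
G(22) = mex{0,0} = 1
G(23) = mex{1,1} = 0
G(24) = mex{0,0} = 1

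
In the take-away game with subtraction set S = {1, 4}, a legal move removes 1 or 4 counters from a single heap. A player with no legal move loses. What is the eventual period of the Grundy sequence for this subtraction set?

5

n :  0  1  2  3  4  5  6  7  8  9 10 11 12 13 14
G :  0  1  0  1  2  0  1  0  1  2  0  1  0  1  2
G(n+5) = G(n) holds for n = 0,…,3 (a full window of length max(S) = 4), so the sequence is purely periodic with period 5.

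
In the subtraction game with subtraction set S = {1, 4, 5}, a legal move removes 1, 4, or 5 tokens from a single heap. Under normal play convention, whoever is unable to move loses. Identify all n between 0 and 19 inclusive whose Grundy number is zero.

0, 2, 8, 10, 16, 18

G(0) = 0
G(1) = mex{0} = 1
G(2) = mex{1} = 0
G(3) = mex{0} = 1
G(4) = mex{1,0} = 2
G(5) = mex{2,1,0} = 3
G(6) = mex{3,0,1} = 2
G(7) = mex{2,1,0} = 3
G(8) = mex{3,2,1} = 0
G(9) = mex{0,3,2} = 1
G(10) = mex{1,2,3} = 0
G(11) = mex{0,3,2} = 1
G(12) = mex{1,0,3} = 2
G(13) = mex{2,1,0} = 3
G(14) = mex{3,0,1} = 2
G(15) = mex{2,1,0} = 3
G(16) = mex{3,2,1} = 0
G(17) = mex{0,3,2} = 1
G(18) = mex{1,2,3} = 0
G(19) = mex{0,3,2} = 1
P-positions are exactly the n with G(n) = 0.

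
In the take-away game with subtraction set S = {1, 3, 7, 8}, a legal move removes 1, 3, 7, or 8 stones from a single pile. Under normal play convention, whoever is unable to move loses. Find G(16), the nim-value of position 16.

G(0) = 0
G(1) = mex{0} = 1
G(2) = mex{1} = 0
G(3) = mex{0,0} = 1
G(4) = mex{1,1} = 0
G(5) = mex{0,0} = 1
G(6) = mex{1,1} = 0
G(7) = mex{0,0,0} = 1
G(8) = mex{1,1,1,0} = 2
G(9) = mex{2,0,0,1} = 3
G(10) = mex{3,1,1,0} = 2
G(11) = mex{2,2,0,1} = 3
G(12) = mex{3,3,1,0} = 2
G(13) = mex{2,2,0,1} = 3
G(14) = mex{3,3,1,0} = 2
G(15) = mex{2,2,2,1} = 0
G(16) = mex{0,3,3,2} = 1

1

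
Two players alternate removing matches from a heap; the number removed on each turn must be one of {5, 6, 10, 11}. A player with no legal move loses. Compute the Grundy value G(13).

G(0) = 0
G(1) = mex{} = 0
G(2) = mex{} = 0
G(3) = mex{} = 0
G(4) = mex{} = 0
G(5) = mex{0} = 1
G(6) = mex{0,0} = 1
G(7) = mex{0,0} = 1
G(8) = mex{0,0} = 1
G(9) = mex{0,0} = 1
G(10) = mex{1,0,0} = 2
G(11) = mex{1,1,0,0} = 2
G(12) = mex{1,1,0,0} = 2
G(13) = mex{1,1,0,0} = 2

2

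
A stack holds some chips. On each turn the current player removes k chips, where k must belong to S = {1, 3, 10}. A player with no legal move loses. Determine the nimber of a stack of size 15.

0

G(0) = 0
G(1) = mex{0} = 1
G(2) = mex{1} = 0
G(3) = mex{0,0} = 1
G(4) = mex{1,1} = 0
G(5) = mex{0,0} = 1
G(6) = mex{1,1} = 0
G(7) = mex{0,0} = 1
G(8) = mex{1,1} = 0
G(9) = mex{0,0} = 1
G(10) = mex{1,1,0} = 2
G(11) = mex{2,0,1} = 3
G(12) = mex{3,1,0} = 2
G(13) = mex{2,2,1} = 0
G(14) = mex{0,3,0} = 1
G(15) = mex{1,2,1} = 0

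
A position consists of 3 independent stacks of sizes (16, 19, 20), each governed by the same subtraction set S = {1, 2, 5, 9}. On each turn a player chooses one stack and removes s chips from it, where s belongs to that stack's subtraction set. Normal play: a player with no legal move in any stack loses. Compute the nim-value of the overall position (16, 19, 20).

3

All stacks use S = {1, 2, 5, 9}:
G(0) = 0
G(1) = mex{0} = 1
G(2) = mex{1,0} = 2
G(3) = mex{2,1} = 0
G(4) = mex{0,2} = 1
G(5) = mex{1,0,0} = 2
G(6) = mex{2,1,1} = 0
G(7) = mex{0,2,2} = 1
G(8) = mex{1,0,0} = 2
G(9) = mex{2,1,1,0} = 3
G(10) = mex{3,2,2,1} = 0
G(11) = mex{0,3,0,2} = 1
G(12) = mex{1,0,1,0} = 2
G(13) = mex{2,1,2,1} = 0
G(14) = mex{0,2,3,2} = 1
G(15) = mex{1,0,0,0} = 2
G(16) = mex{2,1,1,1} = 0
G(17) = mex{0,2,2,2} = 1
G(18) = mex{1,0,0,3} = 2
G(19) = mex{2,1,1,0} = 3
G(20) = mex{3,2,2,1} = 0
Stack A: G(16) = 0.
Stack B: G(19) = 3.
Stack C: G(20) = 0.
Combined Grundy value = 0 ⊕ 3 ⊕ 0 = 3.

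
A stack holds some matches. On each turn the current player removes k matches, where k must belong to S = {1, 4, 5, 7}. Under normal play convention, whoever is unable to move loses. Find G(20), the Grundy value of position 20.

2

G(0) = 0
G(1) = mex{0} = 1
G(2) = mex{1} = 0
G(3) = mex{0} = 1
G(4) = mex{1,0} = 2
G(5) = mex{2,1,0} = 3
G(6) = mex{3,0,1} = 2
G(7) = mex{2,1,0,0} = 3
G(8) = mex{3,2,1,1} = 0
G(9) = mex{0,3,2,0} = 1
G(10) = mex{1,2,3,1} = 0
G(11) = mex{0,3,2,2} = 1
G(12) = mex{1,0,3,3} = 2
G(13) = mex{2,1,0,2} = 3
G(14) = mex{3,0,1,3} = 2
G(15) = mex{2,1,0,0} = 3
G(16) = mex{3,2,1,1} = 0
G(17) = mex{0,3,2,0} = 1
G(18) = mex{1,2,3,1} = 0
G(19) = mex{0,3,2,2} = 1
G(20) = mex{1,0,3,3} = 2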